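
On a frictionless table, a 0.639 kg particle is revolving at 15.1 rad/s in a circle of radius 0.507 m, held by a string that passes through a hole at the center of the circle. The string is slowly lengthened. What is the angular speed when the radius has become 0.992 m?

The constraining force is radial, so m r² ω about the center is conserved.
ω₂ = ω₁ (r₁/r₂)² = (15.1)(0.507/0.992)² = 3.944 rad/s.

ω₂ ≈ 3.94 rad/s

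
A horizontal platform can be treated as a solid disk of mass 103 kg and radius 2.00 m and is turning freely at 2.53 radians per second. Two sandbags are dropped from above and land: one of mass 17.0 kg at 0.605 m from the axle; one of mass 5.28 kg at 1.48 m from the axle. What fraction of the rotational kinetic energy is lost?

fraction ≈ 0.0795

No external torque acts about the axle; L_before = L_after.
I_p = ½(103)(2.00)² = 206.0 kg·m².
Added inertia Σmr² = (17.0)(0.605)² + (5.28)(1.48)² = 17.79 kg·m²; I_f = 206.0 + 17.79 = 223.8 kg·m².
ω_f = I_p ω_i / I_f = (206.0)(2.53) / 223.8 = 2.329 rad/s.
KE_i = ½(206.0)(2.530 rad/s)² = 659.3 J; KE_f = ½(223.8)(2.329)² = 606.9 J.
Fraction lost = 0.07948.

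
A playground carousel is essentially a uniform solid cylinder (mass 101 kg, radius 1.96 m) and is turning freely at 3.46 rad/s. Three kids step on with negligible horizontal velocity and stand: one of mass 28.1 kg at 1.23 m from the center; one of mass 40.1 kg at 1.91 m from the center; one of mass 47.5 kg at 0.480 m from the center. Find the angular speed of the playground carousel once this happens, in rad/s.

ω_f ≈ 1.70 rad/s

The added mass arrives with no angular momentum about the center, and any external torque about the center is negligible, so the system's angular momentum is conserved.
I_p = ½(101)(1.96)² = 194.0 kg·m².
Added inertia Σmr² = (28.1)(1.23)² + (40.1)(1.91)² + (47.5)(0.480)² = 199.7 kg·m²; I_f = 194.0 + 199.7 = 393.7 kg·m².
ω_f = I_p ω_i / I_f = (194.0)(3.46) / 393.7 = 1.705 rad/s.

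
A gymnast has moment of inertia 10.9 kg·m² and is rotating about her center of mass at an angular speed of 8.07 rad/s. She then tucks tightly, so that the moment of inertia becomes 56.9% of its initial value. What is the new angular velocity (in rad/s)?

No external torque acts about the spin axis, so angular momentum is conserved.
I₂ = 0.569 × 10.9 = 6.202 kg·m².
ω₂ = I₁ω₁ / I₂ = (10.90)(8.07 rad/s) / (6.202) = 14.18 rad/s.

ω₂ ≈ 14.2 rad/s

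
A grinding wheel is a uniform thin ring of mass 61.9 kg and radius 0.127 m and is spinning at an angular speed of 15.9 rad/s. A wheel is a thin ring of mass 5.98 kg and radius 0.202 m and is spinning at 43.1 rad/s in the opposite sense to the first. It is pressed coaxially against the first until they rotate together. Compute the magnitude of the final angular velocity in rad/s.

|ω_f| ≈ 4.31 rad/s

The coupling torques are internal; angular momentum about the shared axis is conserved.
Moments of inertia: I_A = (61.9)(0.127)² = 0.9984 kg·m²; I_B = (5.98)(0.202)² = 0.2440 kg·m².
Taking A's sense as positive: L = (0.9984)(15.9) − (0.2440)(43.1) = 5.358 kg·m²·rad/s.
Combined I = 0.9984 + 0.2440 = 1.242 kg·m².
ω_f = L / I = 5.358 / 1.242 = 4.312 rad/s.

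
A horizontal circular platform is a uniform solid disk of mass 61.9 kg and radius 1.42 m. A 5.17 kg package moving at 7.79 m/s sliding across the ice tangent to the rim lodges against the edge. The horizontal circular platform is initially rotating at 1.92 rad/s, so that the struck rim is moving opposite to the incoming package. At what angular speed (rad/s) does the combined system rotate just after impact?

|ω_f| ≈ 0.860 rad/s

About the central axle the impulsive forces during the collision are internal, so angular momentum about that axis is conserved.
I_p = ½(61.9)(1.42)² = 62.41 kg·m². Taking the sense of the package's angular momentum as positive, L_{package} = m v R = (5.17)(7.79)(1.42) = 57.19 kg·m²/s.
L_i = −I_p ω_p + m v R = −(62.41)(1.92) + 57.19 = -62.63 kg·m²/s.
After sticking, I_f = I_p + m R² = 62.41 + (5.17)(1.42)² = 72.83 kg·m².
ω_f = L_i / I_f = -62.63 / 72.83 = -0.8600 rad/s.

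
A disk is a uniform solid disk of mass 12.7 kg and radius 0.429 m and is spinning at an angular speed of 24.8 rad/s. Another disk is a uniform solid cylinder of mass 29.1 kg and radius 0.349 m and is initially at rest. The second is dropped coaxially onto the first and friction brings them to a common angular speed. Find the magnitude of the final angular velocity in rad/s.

The coupling torques are internal; angular momentum about the shared axis is conserved.
Moments of inertia: I_A = ½(12.7)(0.429)² = 1.169 kg·m²; I_B = ½(29.1)(0.349)² = 1.772 kg·m².
Taking A's sense as positive: L = (1.169)(24.8) = 28.98 kg·m²·rad/s.
Combined I = 1.169 + 1.772 = 2.941 kg·m².
ω_f = L / I = 28.98 / 2.941 = 9.855 rad/s.

|ω_f| ≈ 9.86 rad/s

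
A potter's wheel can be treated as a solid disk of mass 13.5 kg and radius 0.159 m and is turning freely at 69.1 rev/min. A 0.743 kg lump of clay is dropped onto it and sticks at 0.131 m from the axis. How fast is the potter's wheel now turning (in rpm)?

No external torque acts about the axis; L_before = L_after.
I_p = ½(13.5)(0.159)² = 0.1706 kg·m².
Added inertia Σmr² = (0.743)(0.131)² = 0.01275 kg·m²; I_f = 0.1706 + 0.01275 = 0.1834 kg·m².
ω_f = I_p ω_i / I_f = (0.1706)(69.1) / 0.1834 = 64.30 rpm.

ω_f ≈ 64.3 rpm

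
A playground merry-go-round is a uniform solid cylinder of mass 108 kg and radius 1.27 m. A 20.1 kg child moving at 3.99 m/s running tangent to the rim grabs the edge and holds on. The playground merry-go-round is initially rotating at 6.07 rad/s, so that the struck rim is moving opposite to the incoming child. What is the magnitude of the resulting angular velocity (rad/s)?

The axle reaction passes through the axle and exerts no torque about it; angular momentum about the axle is conserved through the impact.
I_p = ½(108)(1.27)² = 87.10 kg·m². Taking the sense of the child's angular momentum as positive, L_{child} = m v R = (20.1)(3.99)(1.27) = 101.9 kg·m²/s.
L_i = −I_p ω_p + m v R = −(87.10)(6.07) + 101.9 = -426.8 kg·m²/s.
After sticking, I_f = I_p + m R² = 87.10 + (20.1)(1.27)² = 119.5 kg·m².
ω_f = L_i / I_f = -426.8 / 119.5 = -3.571 rad/s.

|ω_f| ≈ 3.57 rad/s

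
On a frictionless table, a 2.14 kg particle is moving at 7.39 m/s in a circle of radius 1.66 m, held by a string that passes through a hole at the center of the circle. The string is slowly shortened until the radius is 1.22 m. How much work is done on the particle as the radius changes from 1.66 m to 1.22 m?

W ≈ 49.8 J

Central (radial) force ⇒ zero torque about the center ⇒ m v r is constant.
v₂ = v₁ r₁ / r₂ = (7.39)(1.66) / (1.22) = 10.06 m/s.
W = ΔKE = ½m(v₂² − v₁²) = 49.75 J.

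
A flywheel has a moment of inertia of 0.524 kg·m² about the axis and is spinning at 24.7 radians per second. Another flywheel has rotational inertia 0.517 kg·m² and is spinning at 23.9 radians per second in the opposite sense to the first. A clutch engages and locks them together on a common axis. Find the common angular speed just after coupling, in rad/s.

No external torque acts about the common axis, so total angular momentum is conserved.
Taking A's sense as positive: L = (0.5240)(24.7) − (0.5170)(23.9) = 0.5865 kg·m²·rad/s.
Combined I = 0.5240 + 0.5170 = 1.041 kg·m².
ω_f = L / I = 0.5865 / 1.041 = 0.5634 rad/s.

|ω_f| ≈ 0.563 rad/s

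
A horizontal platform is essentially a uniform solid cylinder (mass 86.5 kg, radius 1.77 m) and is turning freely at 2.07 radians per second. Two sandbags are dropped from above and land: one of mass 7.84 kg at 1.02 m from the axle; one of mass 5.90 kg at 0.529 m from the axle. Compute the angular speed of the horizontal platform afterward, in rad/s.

ω_f ≈ 1.93 rad/s

The added mass arrives with no angular momentum about the axle, and any external torque about the axle is negligible, so the system's angular momentum is conserved.
I_p = ½(86.5)(1.77)² = 135.5 kg·m².
Added inertia Σmr² = (7.84)(1.02)² + (5.90)(0.529)² = 9.808 kg·m²; I_f = 135.5 + 9.808 = 145.3 kg·m².
ω_f = I_p ω_i / I_f = (135.5)(2.07) / 145.3 = 1.930 rad/s.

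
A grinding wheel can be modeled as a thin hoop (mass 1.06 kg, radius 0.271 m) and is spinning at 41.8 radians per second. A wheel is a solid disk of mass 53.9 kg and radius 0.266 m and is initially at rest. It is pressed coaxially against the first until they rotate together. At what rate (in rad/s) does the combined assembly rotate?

No external torque acts about the common axis, so total angular momentum is conserved.
Moments of inertia: I_A = (1.06)(0.271)² = 0.07785 kg·m²; I_B = ½(53.9)(0.266)² = 1.907 kg·m².
Taking A's sense as positive: L = (0.07785)(41.8) = 3.254 kg·m²·rad/s.
Combined I = 0.07785 + 1.907 = 1.985 kg·m².
ω_f = L / I = 3.254 / 1.985 = 1.640 rad/s.

|ω_f| ≈ 1.64 rad/s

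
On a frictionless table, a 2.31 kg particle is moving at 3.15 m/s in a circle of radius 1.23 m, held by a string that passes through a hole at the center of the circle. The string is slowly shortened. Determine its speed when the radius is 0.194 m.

v₂ ≈ 20.0 m/s

Central (radial) force ⇒ zero torque about the center ⇒ m v r is constant.
v₂ = v₁ r₁ / r₂ = (3.15)(1.23) / (0.194) = 19.97 m/s.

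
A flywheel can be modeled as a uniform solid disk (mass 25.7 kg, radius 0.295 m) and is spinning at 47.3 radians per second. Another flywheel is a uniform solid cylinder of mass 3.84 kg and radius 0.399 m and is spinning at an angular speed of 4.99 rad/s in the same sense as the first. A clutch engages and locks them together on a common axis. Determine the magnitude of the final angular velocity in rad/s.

The coupling torques are internal; angular momentum about the shared axis is conserved.
Moments of inertia: I_A = ½(25.7)(0.295)² = 1.118 kg·m²; I_B = ½(3.84)(0.399)² = 0.3057 kg·m².
Taking A's sense as positive: L = (1.118)(47.3) + (0.3057)(4.99) = 54.42 kg·m²·rad/s.
Combined I = 1.118 + 0.3057 = 1.424 kg·m².
ω_f = L / I = 54.42 / 1.424 = 38.22 rad/s.

|ω_f| ≈ 38.2 rad/s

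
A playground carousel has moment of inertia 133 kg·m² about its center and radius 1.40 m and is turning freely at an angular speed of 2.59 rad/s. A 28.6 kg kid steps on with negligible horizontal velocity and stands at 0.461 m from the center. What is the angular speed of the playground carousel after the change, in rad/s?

No external torque acts about the center; L_before = L_after.
Added inertia Σmr² = (28.6)(0.461)² = 6.078 kg·m²; I_f = 133.0 + 6.078 = 139.1 kg·m².
ω_f = I_p ω_i / I_f = (133.0)(2.59) / 139.1 = 2.477 rad/s.

ω_f ≈ 2.48 rad/s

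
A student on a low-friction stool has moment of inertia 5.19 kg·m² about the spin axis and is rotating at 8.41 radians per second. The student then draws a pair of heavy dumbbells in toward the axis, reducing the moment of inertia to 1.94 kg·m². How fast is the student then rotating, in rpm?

ω₂ ≈ 215 rpm

No external torque acts about the spin axis, so angular momentum is conserved.
ω₂ = I₁ω₁ / I₂ = (5.190)(8.41 rad/s) / (1.940) = 22.50 rad/s = 214.8 rpm.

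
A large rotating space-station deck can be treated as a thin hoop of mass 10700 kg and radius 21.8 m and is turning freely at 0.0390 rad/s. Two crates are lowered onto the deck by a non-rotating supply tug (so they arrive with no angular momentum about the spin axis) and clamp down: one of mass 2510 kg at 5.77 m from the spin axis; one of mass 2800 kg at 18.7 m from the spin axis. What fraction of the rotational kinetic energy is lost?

The added mass arrives with no angular momentum about the spin axis, and any external torque about the spin axis is negligible, so the system's angular momentum is conserved.
I_p = (10700)(21.8)² = 5.085e+06 kg·m².
Added inertia Σmr² = (2510)(5.77)² + (2800)(18.7)² = 1.063e+06 kg·m²; I_f = 5.085e+06 + 1.063e+06 = 6.148e+06 kg·m².
ω_f = I_p ω_i / I_f = (5.085e+06)(0.0390) / 6.148e+06 = 0.03226 rad/s.
KE_i = ½(5.085e+06)(0.03900 rad/s)² = 3867 J; KE_f = ½(6.148e+06)(0.03226)² = 3199 J.
Fraction lost = 0.1729.

fraction ≈ 0.173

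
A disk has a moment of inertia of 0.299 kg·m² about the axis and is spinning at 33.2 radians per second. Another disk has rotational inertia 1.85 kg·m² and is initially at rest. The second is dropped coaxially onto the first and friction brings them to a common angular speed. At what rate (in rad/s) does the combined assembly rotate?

The coupling torques are internal; angular momentum about the shared axis is conserved.
Taking A's sense as positive: L = (0.2990)(33.2) = 9.927 kg·m²·rad/s.
Combined I = 0.2990 + 1.850 = 2.149 kg·m².
ω_f = L / I = 9.927 / 2.149 = 4.619 rad/s.

|ω_f| ≈ 4.62 rad/s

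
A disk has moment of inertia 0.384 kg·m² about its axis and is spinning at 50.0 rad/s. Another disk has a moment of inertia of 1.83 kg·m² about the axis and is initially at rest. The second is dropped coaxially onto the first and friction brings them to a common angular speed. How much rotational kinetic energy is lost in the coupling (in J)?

ΔKE lost ≈ 397 J

No external torque acts about the common axis, so total angular momentum is conserved.
Taking A's sense as positive: L = (0.3840)(50.0) = 19.20 kg·m²·rad/s.
Combined I = 0.3840 + 1.830 = 2.214 kg·m².
ω_f = L / I = 19.20 / 2.214 = 8.672 rad/s.
KE_i = ½ΣIω² = 480.0 J; KE_f = ½(2.214)(8.672)² = 83.25 J.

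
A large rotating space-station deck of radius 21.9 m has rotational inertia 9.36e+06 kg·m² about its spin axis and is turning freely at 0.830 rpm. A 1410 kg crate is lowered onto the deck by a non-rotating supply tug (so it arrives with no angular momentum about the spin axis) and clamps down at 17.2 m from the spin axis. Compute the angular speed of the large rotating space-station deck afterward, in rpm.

The added mass arrives with no angular momentum about the spin axis, and any external torque about the spin axis is negligible, so the system's angular momentum is conserved.
Added inertia Σmr² = (1410)(17.2)² = 4.171e+05 kg·m²; I_f = 9.360e+06 + 4.171e+05 = 9.777e+06 kg·m².
ω_f = I_p ω_i / I_f = (9.360e+06)(0.830) / 9.777e+06 = 0.7946 rpm.

ω_f ≈ 0.795 rpm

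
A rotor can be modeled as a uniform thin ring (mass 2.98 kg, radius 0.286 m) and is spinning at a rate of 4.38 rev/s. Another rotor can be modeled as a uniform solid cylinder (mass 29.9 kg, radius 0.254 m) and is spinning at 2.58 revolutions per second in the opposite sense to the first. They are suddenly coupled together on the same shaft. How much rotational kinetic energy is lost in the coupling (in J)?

The coupling torques are internal; angular momentum about the shared axis is conserved.
Moments of inertia: I_A = (2.98)(0.286)² = 0.2438 kg·m²; I_B = ½(29.9)(0.254)² = 0.9645 kg·m².
Taking A's sense as positive: L = (0.2438)(4.38) − (0.9645)(2.58) = -1.421 kg·m²·rev/s.
Combined I = 0.2438 + 0.9645 = 1.208 kg·m².
ω_f = L / I = -1.421 / 1.208 = -1.176 rev/s.
KE_i = ½ΣIω² = 219.0 J; KE_f = ½(1.208)(7.388)² = 32.98 J.

ΔKE lost ≈ 186 J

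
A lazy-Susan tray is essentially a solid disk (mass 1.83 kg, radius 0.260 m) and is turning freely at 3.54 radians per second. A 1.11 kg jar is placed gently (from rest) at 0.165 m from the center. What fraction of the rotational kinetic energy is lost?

The added mass arrives with no angular momentum about the center, and any external torque about the center is negligible, so the system's angular momentum is conserved.
I_p = ½(1.83)(0.260)² = 0.06185 kg·m².
Added inertia Σmr² = (1.11)(0.165)² = 0.03022 kg·m²; I_f = 0.06185 + 0.03022 = 0.09207 kg·m².
ω_f = I_p ω_i / I_f = (0.06185)(3.54) / 0.09207 = 2.378 rad/s.
KE_i = ½(0.06185)(3.540 rad/s)² = 0.3876 J; KE_f = ½(0.09207)(2.378)² = 0.2604 J.
Fraction lost = 0.3282.

fraction ≈ 0.328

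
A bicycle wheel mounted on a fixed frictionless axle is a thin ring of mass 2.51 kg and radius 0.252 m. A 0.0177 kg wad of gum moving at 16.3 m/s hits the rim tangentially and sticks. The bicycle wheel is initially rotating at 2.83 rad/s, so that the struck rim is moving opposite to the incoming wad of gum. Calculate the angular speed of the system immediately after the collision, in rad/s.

The axle reaction passes through the axle and exerts no torque about it; angular momentum about the axle is conserved through the impact.
I_p = (2.51)(0.252)² = 0.1594 kg·m². Taking the sense of the wad of gum's angular momentum as positive, L_{wad} = m v R = (0.0177)(16.3)(0.252) = 0.07270 kg·m²/s.
L_i = −I_p ω_p + m v R = −(0.1594)(2.83) + 0.07270 = -0.3784 kg·m²/s.
After sticking, I_f = I_p + m R² = 0.1594 + (0.0177)(0.252)² = 0.1605 kg·m².
ω_f = L_i / I_f = -0.3784 / 0.1605 = -2.357 rad/s.

|ω_f| ≈ 2.36 rad/s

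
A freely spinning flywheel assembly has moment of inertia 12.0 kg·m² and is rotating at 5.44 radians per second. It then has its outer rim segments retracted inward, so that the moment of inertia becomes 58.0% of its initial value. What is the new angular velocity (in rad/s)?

No external torque acts about the spin axis, so angular momentum is conserved.
I₂ = 0.580 × 12.0 = 6.960 kg·m².
ω₂ = I₁ω₁ / I₂ = (12.00)(5.44 rad/s) / (6.960) = 9.379 rad/s.

ω₂ ≈ 9.38 rad/s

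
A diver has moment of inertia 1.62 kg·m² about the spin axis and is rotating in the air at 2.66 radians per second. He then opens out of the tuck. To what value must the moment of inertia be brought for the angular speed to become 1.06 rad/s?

Angular momentum about the spin axis is conserved since the torque about it is zero.
I₂ = I₁ω₁ / ω₂ = (1.62)(2.66) / (1.06) = 4.065 kg·m².

I₂ ≈ 4.07 kg·m²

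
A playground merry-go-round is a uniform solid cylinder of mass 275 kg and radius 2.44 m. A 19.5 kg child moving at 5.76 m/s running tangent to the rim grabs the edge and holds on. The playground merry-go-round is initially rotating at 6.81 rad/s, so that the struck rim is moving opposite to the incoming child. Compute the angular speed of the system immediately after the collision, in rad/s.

The axle reaction passes through the axle and exerts no torque about it; angular momentum about the axle is conserved through the impact.
I_p = ½(275)(2.44)² = 818.6 kg·m². Taking the sense of the child's angular momentum as positive, L_{child} = m v R = (19.5)(5.76)(2.44) = 274.1 kg·m²/s.
L_i = −I_p ω_p + m v R = −(818.6)(6.81) + 274.1 = -5301 kg·m²/s.
After sticking, I_f = I_p + m R² = 818.6 + (19.5)(2.44)² = 934.7 kg·m².
ω_f = L_i / I_f = -5301 / 934.7 = -5.671 rad/s.

|ω_f| ≈ 5.67 rad/s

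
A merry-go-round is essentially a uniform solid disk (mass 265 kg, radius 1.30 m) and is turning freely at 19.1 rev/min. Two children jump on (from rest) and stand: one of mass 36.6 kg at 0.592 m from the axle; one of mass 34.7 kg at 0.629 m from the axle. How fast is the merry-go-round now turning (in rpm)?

ω_f ≈ 17.1 rpm

No external torque acts about the axle; L_before = L_after.
I_p = ½(265)(1.30)² = 223.9 kg·m².
Added inertia Σmr² = (36.6)(0.592)² + (34.7)(0.629)² = 26.56 kg·m²; I_f = 223.9 + 26.56 = 250.5 kg·m².
ω_f = I_p ω_i / I_f = (223.9)(19.1) / 250.5 = 17.08 rpm.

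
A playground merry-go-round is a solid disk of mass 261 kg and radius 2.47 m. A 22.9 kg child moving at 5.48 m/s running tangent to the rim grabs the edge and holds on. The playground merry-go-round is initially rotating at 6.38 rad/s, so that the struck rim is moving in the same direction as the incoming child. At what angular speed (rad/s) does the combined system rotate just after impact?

|ω_f| ≈ 5.76 rad/s

About the axle the impulsive forces during the collision are internal, so angular momentum about that axis is conserved.
I_p = ½(261)(2.47)² = 796.2 kg·m². Taking the sense of the child's angular momentum as positive, L_{child} = m v R = (22.9)(5.48)(2.47) = 310.0 kg·m²/s.
L_i = +I_p ω_p + m v R = +(796.2)(6.38) + 310.0 = 5390 kg·m²/s.
After sticking, I_f = I_p + m R² = 796.2 + (22.9)(2.47)² = 935.9 kg·m².
ω_f = L_i / I_f = 5390 / 935.9 = 5.759 rad/s.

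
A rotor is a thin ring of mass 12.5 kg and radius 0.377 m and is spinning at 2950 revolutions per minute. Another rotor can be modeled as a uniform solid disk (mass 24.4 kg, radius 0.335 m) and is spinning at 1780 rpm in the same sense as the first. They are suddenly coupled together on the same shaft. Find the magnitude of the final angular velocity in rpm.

|ω_f| ≈ 2440 rpm

No external torque acts about the common axis, so total angular momentum is conserved.
Moments of inertia: I_A = (12.5)(0.377)² = 1.777 kg·m²; I_B = ½(24.4)(0.335)² = 1.369 kg·m².
Taking A's sense as positive: L = (1.777)(2950) + (1.369)(1780) = 7678 kg·m²·rpm.
Combined I = 1.777 + 1.369 = 3.146 kg·m².
ω_f = L / I = 7678 / 3.146 = 2441 rpm.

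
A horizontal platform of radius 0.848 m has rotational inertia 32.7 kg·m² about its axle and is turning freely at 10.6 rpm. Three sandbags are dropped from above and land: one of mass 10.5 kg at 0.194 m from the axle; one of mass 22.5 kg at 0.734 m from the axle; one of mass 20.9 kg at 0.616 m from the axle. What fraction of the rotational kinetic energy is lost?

No external torque acts about the axle; L_before = L_after.
Added inertia Σmr² = (10.5)(0.194)² + (22.5)(0.734)² + (20.9)(0.616)² = 20.45 kg·m²; I_f = 32.70 + 20.45 = 53.15 kg·m².
ω_f = I_p ω_i / I_f = (32.70)(10.6) / 53.15 = 6.522 rpm.
KE_i = ½(32.70)(1.110 rad/s)² = 20.15 J; KE_f = ½(53.15)(0.6830)² = 12.40 J.
Fraction lost = 0.3847.

fraction ≈ 0.385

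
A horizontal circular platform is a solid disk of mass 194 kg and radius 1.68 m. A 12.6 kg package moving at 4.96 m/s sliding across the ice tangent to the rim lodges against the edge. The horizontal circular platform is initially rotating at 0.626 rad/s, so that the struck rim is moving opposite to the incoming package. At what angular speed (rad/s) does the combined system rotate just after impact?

|ω_f| ≈ 0.215 rad/s

About the central axle the impulsive forces during the collision are internal, so angular momentum about that axis is conserved.
I_p = ½(194)(1.68)² = 273.8 kg·m². Taking the sense of the package's angular momentum as positive, L_{package} = m v R = (12.6)(4.96)(1.68) = 105.0 kg·m²/s.
L_i = −I_p ω_p + m v R = −(273.8)(0.626) + 105.0 = -66.39 kg·m²/s.
After sticking, I_f = I_p + m R² = 273.8 + (12.6)(1.68)² = 309.3 kg·m².
ω_f = L_i / I_f = -66.39 / 309.3 = -0.2146 rad/s.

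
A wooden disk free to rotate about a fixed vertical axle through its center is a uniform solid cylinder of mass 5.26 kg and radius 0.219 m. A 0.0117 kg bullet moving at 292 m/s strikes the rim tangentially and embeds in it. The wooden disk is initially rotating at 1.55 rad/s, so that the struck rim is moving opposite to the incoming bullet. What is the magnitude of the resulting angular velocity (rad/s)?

|ω_f| ≈ 4.36 rad/s

The axle reaction passes through the axle and exerts no torque about it; angular momentum about the axle is conserved through the impact.
I_p = ½(5.26)(0.219)² = 0.1261 kg·m². Taking the sense of the bullet's angular momentum as positive, L_{bullet} = m v R = (0.0117)(292)(0.219) = 0.7482 kg·m²/s.
L_i = −I_p ω_p + m v R = −(0.1261)(1.55) + 0.7482 = 0.5527 kg·m²/s.
After sticking, I_f = I_p + m R² = 0.1261 + (0.0117)(0.219)² = 0.1267 kg·m².
ω_f = L_i / I_f = 0.5527 / 0.1267 = 4.362 rad/s.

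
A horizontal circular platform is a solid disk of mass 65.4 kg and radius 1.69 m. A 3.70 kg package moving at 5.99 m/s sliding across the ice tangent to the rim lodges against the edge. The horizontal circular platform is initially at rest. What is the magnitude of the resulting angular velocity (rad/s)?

|ω_f| ≈ 0.360 rad/s

The axle reaction passes through the central axle and exerts no torque about it; angular momentum about the central axle is conserved through the impact.
I_p = ½(65.4)(1.69)² = 93.39 kg·m². Taking the sense of the package's angular momentum as positive, L_{package} = m v R = (3.70)(5.99)(1.69) = 37.46 kg·m²/s.
L_i = 0 + 37.46 = 37.46 kg·m²/s.
After sticking, I_f = I_p + m R² = 93.39 + (3.70)(1.69)² = 104.0 kg·m².
ω_f = L_i / I_f = 37.46 / 104.0 = 0.3603 rad/s.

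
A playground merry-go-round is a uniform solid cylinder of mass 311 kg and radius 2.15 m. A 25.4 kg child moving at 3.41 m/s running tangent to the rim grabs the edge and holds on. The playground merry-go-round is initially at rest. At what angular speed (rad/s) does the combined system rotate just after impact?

The axle reaction passes through the axle and exerts no torque about it; angular momentum about the axle is conserved through the impact.
I_p = ½(311)(2.15)² = 718.8 kg·m². Taking the sense of the child's angular momentum as positive, L_{child} = m v R = (25.4)(3.41)(2.15) = 186.2 kg·m²/s.
L_i = 0 + 186.2 = 186.2 kg·m²/s.
After sticking, I_f = I_p + m R² = 718.8 + (25.4)(2.15)² = 836.2 kg·m².
ω_f = L_i / I_f = 186.2 / 836.2 = 0.2227 rad/s.

|ω_f| ≈ 0.223 rad/s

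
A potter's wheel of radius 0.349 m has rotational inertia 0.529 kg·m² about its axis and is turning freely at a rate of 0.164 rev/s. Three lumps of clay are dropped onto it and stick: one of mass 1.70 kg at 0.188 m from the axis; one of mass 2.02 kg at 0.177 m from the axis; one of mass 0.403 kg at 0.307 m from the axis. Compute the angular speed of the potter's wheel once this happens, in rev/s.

ω_f ≈ 0.126 rev/s

The added mass arrives with no angular momentum about the axis, and any external torque about the axis is negligible, so the system's angular momentum is conserved.
Added inertia Σmr² = (1.70)(0.188)² + (2.02)(0.177)² + (0.403)(0.307)² = 0.1614 kg·m²; I_f = 0.5290 + 0.1614 = 0.6904 kg·m².
ω_f = I_p ω_i / I_f = (0.5290)(0.164) / 0.6904 = 0.1257 rev/s.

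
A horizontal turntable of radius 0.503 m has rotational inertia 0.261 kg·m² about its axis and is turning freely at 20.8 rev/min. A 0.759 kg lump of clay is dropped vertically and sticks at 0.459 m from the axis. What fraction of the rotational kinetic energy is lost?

fraction ≈ 0.380

No external torque acts about the axis; L_before = L_after.
Added inertia Σmr² = (0.759)(0.459)² = 0.1599 kg·m²; I_f = 0.2610 + 0.1599 = 0.4209 kg·m².
ω_f = I_p ω_i / I_f = (0.2610)(20.8) / 0.4209 = 12.90 rpm.
KE_i = ½(0.2610)(2.178 rad/s)² = 0.6191 J; KE_f = ½(0.4209)(1.351)² = 0.3839 J.
Fraction lost = 0.3799.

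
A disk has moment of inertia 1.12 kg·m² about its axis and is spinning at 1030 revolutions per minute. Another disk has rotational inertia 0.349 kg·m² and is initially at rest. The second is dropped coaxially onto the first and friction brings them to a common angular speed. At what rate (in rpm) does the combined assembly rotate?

The coupling torques are internal; angular momentum about the shared axis is conserved.
Taking A's sense as positive: L = (1.120)(1030) = 1154 kg·m²·rpm.
Combined I = 1.120 + 0.3490 = 1.469 kg·m².
ω_f = L / I = 1154 / 1.469 = 785.3 rpm.

|ω_f| ≈ 785 rpm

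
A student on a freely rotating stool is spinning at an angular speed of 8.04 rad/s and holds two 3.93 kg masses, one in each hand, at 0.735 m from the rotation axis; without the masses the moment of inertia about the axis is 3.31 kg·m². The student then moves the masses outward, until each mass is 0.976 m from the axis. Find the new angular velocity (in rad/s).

ω₂ ≈ 5.63 rad/s

Angular momentum about the spin axis is conserved since the torque about it is zero.
I₁ = 3.31 + 2(3.93)(0.735)² = 7.556 kg·m²; I₂ = 3.31 + 2(3.93)(0.976)² = 10.80 kg·m².
ω₂ = I₁ω₁ / I₂ = (7.556)(8.04 rad/s) / (10.80) = 5.627 rad/s.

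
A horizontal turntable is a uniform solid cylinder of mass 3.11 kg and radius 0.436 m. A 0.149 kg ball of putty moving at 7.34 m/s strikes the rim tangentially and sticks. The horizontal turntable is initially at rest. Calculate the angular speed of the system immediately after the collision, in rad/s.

About the axle the impulsive forces during the collision are internal, so angular momentum about that axis is conserved.
I_p = ½(3.11)(0.436)² = 0.2956 kg·m². Taking the sense of the ball of putty's angular momentum as positive, L_{ball} = m v R = (0.149)(7.34)(0.436) = 0.4768 kg·m²/s.
L_i = 0 + 0.4768 = 0.4768 kg·m²/s.
After sticking, I_f = I_p + m R² = 0.2956 + (0.149)(0.436)² = 0.3239 kg·m².
ω_f = L_i / I_f = 0.4768 / 0.3239 = 1.472 rad/s.

|ω_f| ≈ 1.47 rad/s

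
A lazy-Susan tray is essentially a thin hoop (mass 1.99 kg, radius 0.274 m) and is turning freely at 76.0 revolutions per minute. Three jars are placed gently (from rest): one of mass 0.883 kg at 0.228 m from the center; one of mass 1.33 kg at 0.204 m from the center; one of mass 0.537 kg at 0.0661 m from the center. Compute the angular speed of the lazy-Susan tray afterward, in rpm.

No external torque acts about the center; L_before = L_after.
I_p = (1.99)(0.274)² = 0.1494 kg·m².
Added inertia Σmr² = (0.883)(0.228)² + (1.33)(0.204)² + (0.537)(0.0661)² = 0.1036 kg·m²; I_f = 0.1494 + 0.1036 = 0.2530 kg·m².
ω_f = I_p ω_i / I_f = (0.1494)(76.0) / 0.2530 = 44.88 rpm.

ω_f ≈ 44.9 rpm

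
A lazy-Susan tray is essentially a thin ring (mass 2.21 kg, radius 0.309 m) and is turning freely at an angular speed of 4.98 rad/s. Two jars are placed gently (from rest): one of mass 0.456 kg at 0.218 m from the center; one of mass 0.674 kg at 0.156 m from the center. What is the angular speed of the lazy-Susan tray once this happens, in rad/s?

ω_f ≈ 4.22 rad/s

No external torque acts about the center; L_before = L_after.
I_p = (2.21)(0.309)² = 0.2110 kg·m².
Added inertia Σmr² = (0.456)(0.218)² + (0.674)(0.156)² = 0.03807 kg·m²; I_f = 0.2110 + 0.03807 = 0.2491 kg·m².
ω_f = I_p ω_i / I_f = (0.2110)(4.98) / 0.2491 = 4.219 rad/s.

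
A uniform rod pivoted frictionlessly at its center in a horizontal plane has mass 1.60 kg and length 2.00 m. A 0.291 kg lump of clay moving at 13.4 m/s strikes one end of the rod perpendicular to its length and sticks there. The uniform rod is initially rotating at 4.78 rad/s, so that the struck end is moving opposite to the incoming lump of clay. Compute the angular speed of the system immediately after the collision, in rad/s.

About the pivot the impulsive forces during the collision are internal, so angular momentum about that axis is conserved.
I_p = (1/12)(1.60)(2.00)² = 0.5333 kg·m². Taking the sense of the lump of clay's angular momentum as positive, L_{lump} = m v R = (0.291)(13.4)(2.00/2) = 3.899 kg·m²/s.
L_i = −I_p ω_p + m v R = −(0.5333)(4.78) + 3.899 = 1.350 kg·m²/s.
After sticking, I_f = I_p + m R² = 0.5333 + (0.291)(2.00/2)² = 0.8243 kg·m².
ω_f = L_i / I_f = 1.350 / 0.8243 = 1.638 rad/s.

|ω_f| ≈ 1.64 rad/s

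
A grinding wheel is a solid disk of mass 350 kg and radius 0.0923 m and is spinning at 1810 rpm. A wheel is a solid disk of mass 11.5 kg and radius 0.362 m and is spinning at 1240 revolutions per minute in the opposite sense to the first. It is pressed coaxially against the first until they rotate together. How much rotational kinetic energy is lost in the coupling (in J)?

The coupling torques are internal; angular momentum about the shared axis is conserved.
Moments of inertia: I_A = ½(350)(0.0923)² = 1.491 kg·m²; I_B = ½(11.5)(0.362)² = 0.7535 kg·m².
Taking A's sense as positive: L = (1.491)(1810) − (0.7535)(1240) = 1764 kg·m²·rpm.
Combined I = 1.491 + 0.7535 = 2.244 kg·m².
ω_f = L / I = 1764 / 2.244 = 786.0 rpm.
KE_i = ½ΣIω² = 33130 J; KE_f = ½(2.244)(82.31)² = 7603 J.

ΔKE lost ≈ 25500 J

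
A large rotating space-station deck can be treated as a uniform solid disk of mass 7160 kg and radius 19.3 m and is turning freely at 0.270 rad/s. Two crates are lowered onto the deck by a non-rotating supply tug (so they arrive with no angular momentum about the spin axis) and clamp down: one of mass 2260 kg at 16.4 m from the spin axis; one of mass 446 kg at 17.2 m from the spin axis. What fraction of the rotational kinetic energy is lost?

No external torque acts about the spin axis; L_before = L_after.
I_p = ½(7160)(19.3)² = 1.334e+06 kg·m².
Added inertia Σmr² = (2260)(16.4)² + (446)(17.2)² = 7.398e+05 kg·m²; I_f = 1.334e+06 + 7.398e+05 = 2.073e+06 kg·m².
ω_f = I_p ω_i / I_f = (1.334e+06)(0.270) / 2.073e+06 = 0.1737 rad/s.
KE_i = ½(1.334e+06)(0.2700 rad/s)² = 48610 J; KE_f = ½(2.073e+06)(0.1737)² = 31260 J.
Fraction lost = 0.3568.

fraction ≈ 0.357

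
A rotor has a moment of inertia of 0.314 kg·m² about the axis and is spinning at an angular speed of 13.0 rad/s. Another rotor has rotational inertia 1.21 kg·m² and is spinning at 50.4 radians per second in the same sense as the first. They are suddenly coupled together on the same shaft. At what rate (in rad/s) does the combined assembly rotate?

|ω_f| ≈ 42.7 rad/s

No external torque acts about the common axis, so total angular momentum is conserved.
Taking A's sense as positive: L = (0.3140)(13.0) + (1.210)(50.4) = 65.07 kg·m²·rad/s.
Combined I = 0.3140 + 1.210 = 1.524 kg·m².
ω_f = L / I = 65.07 / 1.524 = 42.69 rad/s.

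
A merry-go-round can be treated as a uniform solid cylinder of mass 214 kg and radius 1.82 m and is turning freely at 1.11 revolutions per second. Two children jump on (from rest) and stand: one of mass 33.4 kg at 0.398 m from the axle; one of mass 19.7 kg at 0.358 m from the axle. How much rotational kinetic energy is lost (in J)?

The added mass arrives with no angular momentum about the axle, and any external torque about the axle is negligible, so the system's angular momentum is conserved.
I_p = ½(214)(1.82)² = 354.4 kg·m².
Added inertia Σmr² = (33.4)(0.398)² + (19.7)(0.358)² = 7.816 kg·m²; I_f = 354.4 + 7.816 = 362.2 kg·m².
ω_f = I_p ω_i / I_f = (354.4)(1.11) / 362.2 = 1.086 rev/s.
KE_i = ½(354.4)(6.974 rad/s)² = 8620 J; KE_f = ½(362.2)(6.824)² = 8434 J.

energy lost ≈ 186 J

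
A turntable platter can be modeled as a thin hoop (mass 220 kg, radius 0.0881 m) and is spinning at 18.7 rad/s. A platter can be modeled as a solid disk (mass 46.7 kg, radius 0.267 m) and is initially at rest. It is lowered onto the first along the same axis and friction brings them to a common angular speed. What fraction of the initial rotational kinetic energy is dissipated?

No external torque acts about the common axis, so total angular momentum is conserved.
Moments of inertia: I_A = (220)(0.0881)² = 1.708 kg·m²; I_B = ½(46.7)(0.267)² = 1.665 kg·m².
Taking A's sense as positive: L = (1.708)(18.7) = 31.93 kg·m²·rad/s.
Combined I = 1.708 + 1.665 = 3.372 kg·m².
ω_f = L / I = 31.93 / 3.372 = 9.469 rad/s.
KE_i = ½ΣIω² = 298.6 J; KE_f = ½(3.372)(9.469)² = 151.2 J.
Fraction dissipated = (KE_i − KE_f)/KE_i = 0.4936.

fraction ≈ 0.494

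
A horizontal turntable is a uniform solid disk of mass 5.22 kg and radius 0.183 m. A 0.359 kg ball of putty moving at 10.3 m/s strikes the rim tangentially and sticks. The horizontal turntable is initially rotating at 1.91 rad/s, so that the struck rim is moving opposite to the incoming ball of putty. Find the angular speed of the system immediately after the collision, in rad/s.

About the axle the impulsive forces during the collision are internal, so angular momentum about that axis is conserved.
I_p = ½(5.22)(0.183)² = 0.08741 kg·m². Taking the sense of the ball of putty's angular momentum as positive, L_{ball} = m v R = (0.359)(10.3)(0.183) = 0.6767 kg·m²/s.
L_i = −I_p ω_p + m v R = −(0.08741)(1.91) + 0.6767 = 0.5097 kg·m²/s.
After sticking, I_f = I_p + m R² = 0.08741 + (0.359)(0.183)² = 0.09943 kg·m².
ω_f = L_i / I_f = 0.5097 / 0.09943 = 5.127 rad/s.

|ω_f| ≈ 5.13 rad/s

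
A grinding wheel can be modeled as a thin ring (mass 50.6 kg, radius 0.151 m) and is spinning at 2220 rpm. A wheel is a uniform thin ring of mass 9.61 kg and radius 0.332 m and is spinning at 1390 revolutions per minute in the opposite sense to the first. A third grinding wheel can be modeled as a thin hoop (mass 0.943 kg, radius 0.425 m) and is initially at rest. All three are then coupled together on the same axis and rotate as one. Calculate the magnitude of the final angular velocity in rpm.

|ω_f| ≈ 457 rpm

The coupling torques are internal; angular momentum about the shared axis is conserved.
Moments of inertia: I_A = (50.6)(0.151)² = 1.154 kg·m²; I_B = (9.61)(0.332)² = 1.059 kg·m²; I_C = (0.943)(0.425)² = 0.1703 kg·m².
Taking A's sense as positive: L = (1.154)(2220) − (1.059)(1390) = 1089 kg·m²·rpm.
Combined I = 1.154 + 1.059 + 0.1703 = 2.383 kg·m².
ω_f = L / I = 1089 / 2.383 = 456.9 rpm.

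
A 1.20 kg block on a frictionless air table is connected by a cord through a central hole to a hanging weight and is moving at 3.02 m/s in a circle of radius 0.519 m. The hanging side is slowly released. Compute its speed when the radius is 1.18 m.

Central (radial) force ⇒ zero torque about the center ⇒ m v r is constant.
v₂ = v₁ r₁ / r₂ = (3.02)(0.519) / (1.18) = 1.328 m/s.

v₂ ≈ 1.33 m/s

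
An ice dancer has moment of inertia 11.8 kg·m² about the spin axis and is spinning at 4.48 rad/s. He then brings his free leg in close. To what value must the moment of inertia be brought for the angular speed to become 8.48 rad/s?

I₂ ≈ 6.23 kg·m²

Angular momentum about the spin axis is conserved since the torque about it is zero.
I₂ = I₁ω₁ / ω₂ = (11.8)(4.48) / (8.48) = 6.234 kg·m².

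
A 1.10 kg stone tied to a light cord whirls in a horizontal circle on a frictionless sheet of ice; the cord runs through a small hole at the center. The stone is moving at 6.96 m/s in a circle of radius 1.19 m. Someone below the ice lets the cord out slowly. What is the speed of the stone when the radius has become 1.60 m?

Central (radial) force ⇒ zero torque about the center ⇒ m v r is constant.
v₂ = v₁ r₁ / r₂ = (6.96)(1.19) / (1.60) = 5.176 m/s.

v₂ ≈ 5.18 m/s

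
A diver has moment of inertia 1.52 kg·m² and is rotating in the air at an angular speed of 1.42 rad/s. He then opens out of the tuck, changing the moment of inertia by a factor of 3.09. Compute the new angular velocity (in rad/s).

ω₂ ≈ 0.460 rad/s

No external torque acts about the spin axis, so angular momentum is conserved.
I₂ = 3.09 × 1.52 = 4.697 kg·m².
ω₂ = I₁ω₁ / I₂ = (1.520)(1.42 rad/s) / (4.697) = 0.4595 rad/s.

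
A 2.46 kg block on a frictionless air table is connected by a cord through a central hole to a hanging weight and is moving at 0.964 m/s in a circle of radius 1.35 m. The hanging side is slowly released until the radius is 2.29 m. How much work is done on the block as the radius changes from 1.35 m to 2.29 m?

W ≈ -0.746 J

The only horizontal force on the mass is along the cord (radial), so it exerts no torque about the hole and angular momentum m v r is conserved.
v₂ = v₁ r₁ / r₂ = (0.964)(1.35) / (2.29) = 0.5683 m/s.
W = ΔKE = ½m(v₂² − v₁²) = -0.7458 J.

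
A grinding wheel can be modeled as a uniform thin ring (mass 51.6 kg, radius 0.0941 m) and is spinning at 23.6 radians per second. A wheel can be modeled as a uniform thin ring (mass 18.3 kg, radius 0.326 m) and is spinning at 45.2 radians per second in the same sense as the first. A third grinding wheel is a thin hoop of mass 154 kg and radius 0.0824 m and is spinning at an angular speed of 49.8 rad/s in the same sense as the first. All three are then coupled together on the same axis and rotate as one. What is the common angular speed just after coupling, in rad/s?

The coupling torques are internal; angular momentum about the shared axis is conserved.
Moments of inertia: I_A = (51.6)(0.0941)² = 0.4569 kg·m²; I_B = (18.3)(0.326)² = 1.945 kg·m²; I_C = (154)(0.0824)² = 1.046 kg·m².
Taking A's sense as positive: L = (0.4569)(23.6) + (1.945)(45.2) + (1.046)(49.8) = 150.8 kg·m²·rad/s.
Combined I = 0.4569 + 1.945 + 1.046 = 3.447 kg·m².
ω_f = L / I = 150.8 / 3.447 = 43.73 rad/s.

|ω_f| ≈ 43.7 rad/s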